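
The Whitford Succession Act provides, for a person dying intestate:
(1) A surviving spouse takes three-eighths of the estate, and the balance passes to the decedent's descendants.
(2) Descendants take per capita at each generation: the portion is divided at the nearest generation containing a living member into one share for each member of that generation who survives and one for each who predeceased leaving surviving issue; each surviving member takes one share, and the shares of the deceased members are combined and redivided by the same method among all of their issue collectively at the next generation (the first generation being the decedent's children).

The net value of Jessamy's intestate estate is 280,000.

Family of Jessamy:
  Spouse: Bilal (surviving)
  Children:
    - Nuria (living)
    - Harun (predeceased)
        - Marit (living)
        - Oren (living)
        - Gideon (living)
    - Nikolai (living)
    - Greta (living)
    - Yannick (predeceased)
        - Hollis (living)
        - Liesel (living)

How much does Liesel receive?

Liesel receives 14,000.

Bilal takes three-eighths of 280,000 = 105,000. The remaining 175,000 passes to the descendants.
The descendants' portion (175,000) is divided at the children's generation into 5 shares of 35,000. Nuria, Nikolai, and Greta each take 35,000. The 2 shares of the deceased (Harun and Yannick) are combined into a pool of 70,000.
That pool (70,000) is divided at the grandchildren's generation equally among Marit, Oren, Gideon, Hollis, and Liesel: 14,000 each.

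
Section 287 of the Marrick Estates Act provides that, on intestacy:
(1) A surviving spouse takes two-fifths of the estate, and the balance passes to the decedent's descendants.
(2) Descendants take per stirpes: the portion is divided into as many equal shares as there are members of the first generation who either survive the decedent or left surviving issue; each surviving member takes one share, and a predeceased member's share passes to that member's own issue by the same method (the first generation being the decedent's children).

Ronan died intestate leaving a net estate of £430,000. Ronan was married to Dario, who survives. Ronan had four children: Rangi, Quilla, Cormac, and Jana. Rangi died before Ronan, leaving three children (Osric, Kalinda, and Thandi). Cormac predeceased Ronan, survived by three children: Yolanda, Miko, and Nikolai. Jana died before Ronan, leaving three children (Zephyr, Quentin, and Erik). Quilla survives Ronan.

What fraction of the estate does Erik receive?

Dario takes two-fifths of £430,000 = £172,000. The remaining £258,000 passes to the descendants.
The descendants' portion (£258,000) is divided into 4 shares of £64,500: Quilla takes £64,500; Rangi's £64,500 share passes to Rangi's issue; Cormac's £64,500 share passes to Cormac's issue; Jana's £64,500 share passes to Jana's issue.
Rangi's share (£64,500) is divided into 3 shares of £21,500: Osric, Kalinda, and Thandi each take £21,500.
Cormac's share (£64,500) is divided into 3 shares of £21,500: Yolanda, Miko, and Nikolai each take £21,500.
Jana's share (£64,500) is divided into 3 shares of £21,500: Zephyr, Quentin, and Erik each take £21,500.

Erik receives 1/20 of the estate.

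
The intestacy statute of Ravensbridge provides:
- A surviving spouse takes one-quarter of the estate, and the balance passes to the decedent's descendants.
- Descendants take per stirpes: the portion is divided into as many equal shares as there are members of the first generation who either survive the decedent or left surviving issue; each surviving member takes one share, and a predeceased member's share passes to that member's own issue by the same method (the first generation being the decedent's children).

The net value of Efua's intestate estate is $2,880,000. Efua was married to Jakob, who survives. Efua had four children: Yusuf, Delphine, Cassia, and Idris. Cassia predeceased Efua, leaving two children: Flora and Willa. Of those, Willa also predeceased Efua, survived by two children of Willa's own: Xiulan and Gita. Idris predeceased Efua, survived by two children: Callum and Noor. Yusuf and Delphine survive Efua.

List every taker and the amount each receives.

Jakob: $720,000; Yusuf: $540,000; Delphine: $540,000; Flora: $270,000; Xiulan: $135,000; Gita: $135,000; Callum: $270,000; Noor: $270,000

Jakob takes one-quarter of $2,880,000 = $720,000. The remaining $2,160,000 passes to the descendants.
The descendants' portion ($2,160,000) is divided into 4 shares of $540,000: Yusuf and Delphine each take $540,000; Cassia's $540,000 share passes to Cassia's issue; Idris's $540,000 share passes to Idris's issue.
Cassia's share ($540,000) is divided into 2 shares of $270,000: Flora takes $270,000; Willa's $270,000 share passes to Willa's issue.
Willa's share ($270,000) is divided into 2 shares of $135,000: Xiulan and Gita each take $135,000.
Idris's share ($540,000) is divided into 2 shares of $270,000: Callum and Noor each take $270,000.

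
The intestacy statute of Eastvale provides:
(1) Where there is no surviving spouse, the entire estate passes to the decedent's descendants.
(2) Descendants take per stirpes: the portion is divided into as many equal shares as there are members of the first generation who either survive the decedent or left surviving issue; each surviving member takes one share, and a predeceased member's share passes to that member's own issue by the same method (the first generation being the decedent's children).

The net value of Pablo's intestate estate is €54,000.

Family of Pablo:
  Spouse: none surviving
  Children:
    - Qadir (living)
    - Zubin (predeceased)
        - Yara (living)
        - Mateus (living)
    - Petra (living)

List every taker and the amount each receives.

Qadir: €18,000; Yara: €9,000; Mateus: €9,000; Petra: €18,000

The entire €54,000 passes to the descendants.
That amount (€54,000) is divided into 3 shares of €18,000: Qadir and Petra each take €18,000; Zubin's €18,000 share passes to Zubin's issue.
Zubin's share (€18,000) is divided into 2 shares of €9,000: Yara and Mateus each take €9,000.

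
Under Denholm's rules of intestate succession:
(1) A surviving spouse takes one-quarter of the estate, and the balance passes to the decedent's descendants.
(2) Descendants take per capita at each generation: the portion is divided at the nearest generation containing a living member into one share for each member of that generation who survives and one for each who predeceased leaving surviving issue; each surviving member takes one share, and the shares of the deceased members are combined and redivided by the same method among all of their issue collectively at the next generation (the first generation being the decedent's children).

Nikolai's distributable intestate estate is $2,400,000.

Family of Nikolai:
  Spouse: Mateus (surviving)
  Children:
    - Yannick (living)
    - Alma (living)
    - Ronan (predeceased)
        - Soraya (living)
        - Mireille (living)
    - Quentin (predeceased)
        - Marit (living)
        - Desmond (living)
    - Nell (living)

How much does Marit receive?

Marit receives $180,000.

Mateus takes one-quarter of $2,400,000 = $600,000. The remaining $1,800,000 passes to the descendants.
The descendants' portion ($1,800,000) is divided at the children's generation into 5 shares of $360,000. Yannick, Alma, and Nell each take $360,000. The 2 shares of the deceased (Ronan and Quentin) are combined into a pool of $720,000.
That pool ($720,000) is divided at the grandchildren's generation equally among Soraya, Mireille, Marit, and Desmond: $180,000 each.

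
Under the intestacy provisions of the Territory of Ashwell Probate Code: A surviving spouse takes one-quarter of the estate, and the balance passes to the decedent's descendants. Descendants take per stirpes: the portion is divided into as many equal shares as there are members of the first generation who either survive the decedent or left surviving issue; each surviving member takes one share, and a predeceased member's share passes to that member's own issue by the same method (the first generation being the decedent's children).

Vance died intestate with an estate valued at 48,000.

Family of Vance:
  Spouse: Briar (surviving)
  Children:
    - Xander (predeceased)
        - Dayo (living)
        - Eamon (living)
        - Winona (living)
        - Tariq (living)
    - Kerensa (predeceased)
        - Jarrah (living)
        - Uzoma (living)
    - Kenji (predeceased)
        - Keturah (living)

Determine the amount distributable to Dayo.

Briar takes one-quarter of 48,000 = 12,000. The remaining 36,000 passes to the descendants.
The descendants' portion (36,000) is divided into 3 shares of 12,000: Xander's 12,000 share passes to Xander's issue; Kerensa's 12,000 share passes to Kerensa's issue; Kenji's 12,000 share passes to Kenji's issue.
Xander's share (12,000) is divided into 4 shares of 3,000: Dayo, Eamon, Winona, and Tariq each take 3,000.
Kerensa's share (12,000) is divided into 2 shares of 6,000: Jarrah and Uzoma each take 6,000.
Kenji's share (12,000) passes entirely to Keturah.

Dayo receives 3,000.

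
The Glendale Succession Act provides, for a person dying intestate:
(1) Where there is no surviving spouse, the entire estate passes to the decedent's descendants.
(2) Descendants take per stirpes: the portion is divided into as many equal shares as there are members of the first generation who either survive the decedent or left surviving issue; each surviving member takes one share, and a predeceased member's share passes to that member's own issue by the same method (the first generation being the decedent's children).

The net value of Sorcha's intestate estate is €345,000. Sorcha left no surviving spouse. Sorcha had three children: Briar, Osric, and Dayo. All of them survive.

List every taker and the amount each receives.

The entire €345,000 passes to the descendants.
That amount (€345,000) is divided into 3 shares of €115,000: Briar, Osric, and Dayo each take €115,000.

Briar: €115,000; Osric: €115,000; Dayo: €115,000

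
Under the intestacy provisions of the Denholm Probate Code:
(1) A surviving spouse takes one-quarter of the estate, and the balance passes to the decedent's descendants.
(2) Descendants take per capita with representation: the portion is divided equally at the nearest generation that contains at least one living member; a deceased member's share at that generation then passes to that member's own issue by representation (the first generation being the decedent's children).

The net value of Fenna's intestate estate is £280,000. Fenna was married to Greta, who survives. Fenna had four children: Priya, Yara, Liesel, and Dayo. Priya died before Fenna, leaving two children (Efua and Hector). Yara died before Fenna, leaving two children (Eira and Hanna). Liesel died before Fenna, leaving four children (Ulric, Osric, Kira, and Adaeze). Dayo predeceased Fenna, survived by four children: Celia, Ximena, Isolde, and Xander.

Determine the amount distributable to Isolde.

Isolde receives £17,500.

Greta takes one-quarter of £280,000 = £70,000. The remaining £210,000 passes to the descendants.
No child survives, so the initial division is made at the grandchildren's generation.
The descendants' portion (£210,000) is divided into 12 shares of £17,500: Efua, Hector, Eira, Hanna, Ulric, Osric, Kira, Adaeze, Celia, Ximena, Isolde, and Xander each take £17,500.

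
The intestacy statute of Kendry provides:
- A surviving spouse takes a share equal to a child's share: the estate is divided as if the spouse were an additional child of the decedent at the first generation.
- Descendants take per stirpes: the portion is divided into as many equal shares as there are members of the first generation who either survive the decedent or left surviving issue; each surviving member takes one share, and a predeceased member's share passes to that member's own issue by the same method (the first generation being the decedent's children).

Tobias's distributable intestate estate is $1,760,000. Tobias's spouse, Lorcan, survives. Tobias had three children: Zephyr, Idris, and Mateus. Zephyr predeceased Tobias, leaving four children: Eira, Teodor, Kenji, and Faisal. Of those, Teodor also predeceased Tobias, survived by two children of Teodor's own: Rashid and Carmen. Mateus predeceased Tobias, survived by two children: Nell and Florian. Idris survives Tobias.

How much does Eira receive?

The spouse counts as an additional share at the children's level, so there are 4 primary shares of $440,000. Lorcan takes one such share ($440,000).
The children's combined portion ($1,320,000) is divided into 3 shares of $440,000: Idris takes $440,000; Zephyr's $440,000 share passes to Zephyr's issue; Mateus's $440,000 share passes to Mateus's issue.
Zephyr's share ($440,000) is divided into 4 shares of $110,000: Eira, Kenji, and Faisal each take $110,000; Teodor's $110,000 share passes to Teodor's issue.
Teodor's share ($110,000) is divided into 2 shares of $55,000: Rashid and Carmen each take $55,000.
Mateus's share ($440,000) is divided into 2 shares of $220,000: Nell and Florian each take $220,000.

Eira receives $110,000.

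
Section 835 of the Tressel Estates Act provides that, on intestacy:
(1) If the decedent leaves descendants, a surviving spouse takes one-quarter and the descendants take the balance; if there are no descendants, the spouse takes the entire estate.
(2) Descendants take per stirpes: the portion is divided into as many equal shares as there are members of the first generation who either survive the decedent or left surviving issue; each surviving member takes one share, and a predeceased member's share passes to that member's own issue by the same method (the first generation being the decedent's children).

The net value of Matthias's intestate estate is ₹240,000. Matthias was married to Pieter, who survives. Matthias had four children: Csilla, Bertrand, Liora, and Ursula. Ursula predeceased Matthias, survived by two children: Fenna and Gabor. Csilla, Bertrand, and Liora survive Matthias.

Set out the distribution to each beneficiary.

Pieter takes one-quarter of ₹240,000 = ₹60,000. The remaining ₹180,000 passes to the descendants.
The descendants' portion (₹180,000) is divided into 4 shares of ₹45,000: Csilla, Bertrand, and Liora each take ₹45,000; Ursula's ₹45,000 share passes to Ursula's issue.
Ursula's share (₹45,000) is divided into 2 shares of ₹22,500: Fenna and Gabor each take ₹22,500.

Pieter: ₹60,000; Csilla: ₹45,000; Bertrand: ₹45,000; Liora: ₹45,000; Fenna: ₹22,500; Gabor: ₹22,500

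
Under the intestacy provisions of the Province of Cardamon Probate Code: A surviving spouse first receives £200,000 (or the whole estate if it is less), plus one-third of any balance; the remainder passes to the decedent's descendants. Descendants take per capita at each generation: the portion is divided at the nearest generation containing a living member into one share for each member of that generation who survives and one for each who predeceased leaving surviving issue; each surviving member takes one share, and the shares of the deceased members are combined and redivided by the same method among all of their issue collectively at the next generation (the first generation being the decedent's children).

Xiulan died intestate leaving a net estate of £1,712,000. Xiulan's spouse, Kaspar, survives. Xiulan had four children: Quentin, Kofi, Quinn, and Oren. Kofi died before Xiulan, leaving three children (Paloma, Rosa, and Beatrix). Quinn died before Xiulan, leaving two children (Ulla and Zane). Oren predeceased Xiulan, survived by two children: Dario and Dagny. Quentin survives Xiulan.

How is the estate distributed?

Kaspar first takes £200,000, leaving a balance of £1,512,000. Kaspar then takes one-third of the balance (£504,000), for a total of £704,000. The remaining £1,008,000 passes to the descendants.
The descendants' portion (£1,008,000) is divided at the children's generation into 4 shares of £252,000. Quentin takes £252,000. The 3 shares of the deceased (Kofi, Quinn, and Oren) are combined into a pool of £756,000.
That pool (£756,000) is divided at the grandchildren's generation equally among Paloma, Rosa, Beatrix, Ulla, Zane, Dario, and Dagny: £108,000 each.

Kaspar: £704,000; Quentin: £252,000; Paloma: £108,000; Rosa: £108,000; Beatrix: £108,000; Ulla: £108,000; Zane: £108,000; Dario: £108,000; Dagny: £108,000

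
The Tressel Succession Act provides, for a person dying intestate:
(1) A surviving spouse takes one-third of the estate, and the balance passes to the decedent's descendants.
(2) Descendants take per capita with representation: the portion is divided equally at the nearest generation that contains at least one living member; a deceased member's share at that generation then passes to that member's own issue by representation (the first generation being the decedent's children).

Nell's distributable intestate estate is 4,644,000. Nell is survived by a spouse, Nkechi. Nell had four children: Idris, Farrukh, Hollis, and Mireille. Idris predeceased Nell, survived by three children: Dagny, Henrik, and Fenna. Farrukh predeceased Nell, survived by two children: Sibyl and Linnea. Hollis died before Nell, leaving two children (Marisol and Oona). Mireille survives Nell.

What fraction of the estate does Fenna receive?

Fenna receives 1/18 of the estate.

Nkechi takes one-third of 4,644,000 = 1,548,000. The remaining 3,096,000 passes to the descendants.
The descendants' portion (3,096,000) is divided into 4 shares of 774,000: Mireille takes 774,000; Idris's 774,000 share passes to Idris's issue; Farrukh's 774,000 share passes to Farrukh's issue; Hollis's 774,000 share passes to Hollis's issue.
Idris's share (774,000) is divided into 3 shares of 258,000: Dagny, Henrik, and Fenna each take 258,000.
Farrukh's share (774,000) is divided into 2 shares of 387,000: Sibyl and Linnea each take 387,000.
Hollis's share (774,000) is divided into 2 shares of 387,000: Marisol and Oona each take 387,000.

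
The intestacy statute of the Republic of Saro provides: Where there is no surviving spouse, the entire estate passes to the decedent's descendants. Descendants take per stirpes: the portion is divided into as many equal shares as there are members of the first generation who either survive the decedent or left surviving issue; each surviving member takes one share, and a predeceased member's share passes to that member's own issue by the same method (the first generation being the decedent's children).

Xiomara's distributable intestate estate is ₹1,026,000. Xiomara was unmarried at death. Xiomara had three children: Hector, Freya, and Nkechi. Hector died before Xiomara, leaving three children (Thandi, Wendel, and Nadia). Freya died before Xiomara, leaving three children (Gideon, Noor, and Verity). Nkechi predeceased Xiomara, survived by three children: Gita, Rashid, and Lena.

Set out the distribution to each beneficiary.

Thandi: ₹114,000; Wendel: ₹114,000; Nadia: ₹114,000; Gideon: ₹114,000; Noor: ₹114,000; Verity: ₹114,000; Gita: ₹114,000; Rashid: ₹114,000; Lena: ₹114,000

The entire ₹1,026,000 passes to the descendants.
That amount (₹1,026,000) is divided into 3 shares of ₹342,000: Hector's ₹342,000 share passes to Hector's issue; Freya's ₹342,000 share passes to Freya's issue; Nkechi's ₹342,000 share passes to Nkechi's issue.
Hector's share (₹342,000) is divided into 3 shares of ₹114,000: Thandi, Wendel, and Nadia each take ₹114,000.
Freya's share (₹342,000) is divided into 3 shares of ₹114,000: Gideon, Noor, and Verity each take ₹114,000.
Nkechi's share (₹342,000) is divided into 3 shares of ₹114,000: Gita, Rashid, and Lena each take ₹114,000.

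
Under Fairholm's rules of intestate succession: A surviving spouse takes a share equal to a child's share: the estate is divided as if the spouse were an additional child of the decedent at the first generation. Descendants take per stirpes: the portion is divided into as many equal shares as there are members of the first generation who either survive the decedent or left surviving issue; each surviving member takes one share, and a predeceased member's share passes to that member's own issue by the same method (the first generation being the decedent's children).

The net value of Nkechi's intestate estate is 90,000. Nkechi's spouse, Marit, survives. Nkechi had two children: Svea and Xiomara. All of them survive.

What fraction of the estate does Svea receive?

The spouse counts as an additional share at the children's level, so there are 3 primary shares of 30,000. Marit takes one such share (30,000).
The children's combined portion (60,000) is divided into 2 shares of 30,000: Svea and Xiomara each take 30,000.

Svea receives 1/3 of the estate.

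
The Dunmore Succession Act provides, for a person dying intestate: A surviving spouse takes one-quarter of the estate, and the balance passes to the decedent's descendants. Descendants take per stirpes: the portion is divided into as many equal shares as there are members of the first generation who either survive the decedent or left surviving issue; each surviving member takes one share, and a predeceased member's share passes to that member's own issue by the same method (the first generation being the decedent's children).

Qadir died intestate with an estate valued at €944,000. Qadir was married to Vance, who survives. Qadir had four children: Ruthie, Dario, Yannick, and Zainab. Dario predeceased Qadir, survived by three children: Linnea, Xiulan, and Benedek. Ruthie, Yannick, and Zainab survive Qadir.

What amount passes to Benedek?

Vance takes one-quarter of €944,000 = €236,000. The remaining €708,000 passes to the descendants.
The descendants' portion (€708,000) is divided into 4 shares of €177,000: Ruthie, Yannick, and Zainab each take €177,000; Dario's €177,000 share passes to Dario's issue.
Dario's share (€177,000) is divided into 3 shares of €59,000: Linnea, Xiulan, and Benedek each take €59,000.

Benedek receives €59,000.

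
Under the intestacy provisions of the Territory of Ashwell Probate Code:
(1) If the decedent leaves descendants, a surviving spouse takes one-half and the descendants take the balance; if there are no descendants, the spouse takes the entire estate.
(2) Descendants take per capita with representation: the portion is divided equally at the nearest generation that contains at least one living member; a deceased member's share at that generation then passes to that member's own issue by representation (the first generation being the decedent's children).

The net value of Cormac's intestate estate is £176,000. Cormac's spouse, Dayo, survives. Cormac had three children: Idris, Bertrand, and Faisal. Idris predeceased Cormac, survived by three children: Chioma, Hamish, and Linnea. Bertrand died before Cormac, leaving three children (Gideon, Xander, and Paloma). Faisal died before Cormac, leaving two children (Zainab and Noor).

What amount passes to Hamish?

Hamish receives £11,000.

Dayo takes one-half of £176,000 = £88,000. The remaining £88,000 passes to the descendants.
No child survives, so the initial division is made at the grandchildren's generation.
The descendants' portion (£88,000) is divided into 8 shares of £11,000: Chioma, Hamish, Linnea, Gideon, Xander, Paloma, Zainab, and Noor each take £11,000.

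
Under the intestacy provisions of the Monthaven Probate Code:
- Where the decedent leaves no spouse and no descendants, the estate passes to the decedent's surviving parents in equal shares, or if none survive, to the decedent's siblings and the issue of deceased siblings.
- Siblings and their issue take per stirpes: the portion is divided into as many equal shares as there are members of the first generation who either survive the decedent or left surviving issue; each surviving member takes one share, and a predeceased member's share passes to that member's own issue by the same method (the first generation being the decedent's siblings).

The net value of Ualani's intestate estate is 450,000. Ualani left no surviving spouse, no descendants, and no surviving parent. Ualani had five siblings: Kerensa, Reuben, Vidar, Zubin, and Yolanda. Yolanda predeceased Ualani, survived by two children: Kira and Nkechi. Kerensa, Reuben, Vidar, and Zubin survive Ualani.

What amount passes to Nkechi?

Nkechi receives 45,000.

The entire 450,000 passes to the siblings and their issue.
That amount (450,000) is divided into 5 shares of 90,000: Kerensa, Reuben, Vidar, and Zubin each take 90,000; Yolanda's 90,000 share passes to Yolanda's issue.
Yolanda's share (90,000) is divided into 2 shares of 45,000: Kira and Nkechi each take 45,000.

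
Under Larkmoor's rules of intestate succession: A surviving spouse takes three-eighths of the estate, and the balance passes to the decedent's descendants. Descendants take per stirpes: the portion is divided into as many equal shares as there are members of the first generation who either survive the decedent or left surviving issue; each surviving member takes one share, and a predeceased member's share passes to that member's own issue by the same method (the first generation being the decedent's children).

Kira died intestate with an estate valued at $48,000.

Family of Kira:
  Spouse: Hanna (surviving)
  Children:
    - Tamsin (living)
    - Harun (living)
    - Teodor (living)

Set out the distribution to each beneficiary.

Hanna: $18,000; Tamsin: $10,000; Harun: $10,000; Teodor: $10,000

Hanna takes three-eighths of $48,000 = $18,000. The remaining $30,000 passes to the descendants.
The descendants' portion ($30,000) is divided into 3 shares of $10,000: Tamsin, Harun, and Teodor each take $10,000.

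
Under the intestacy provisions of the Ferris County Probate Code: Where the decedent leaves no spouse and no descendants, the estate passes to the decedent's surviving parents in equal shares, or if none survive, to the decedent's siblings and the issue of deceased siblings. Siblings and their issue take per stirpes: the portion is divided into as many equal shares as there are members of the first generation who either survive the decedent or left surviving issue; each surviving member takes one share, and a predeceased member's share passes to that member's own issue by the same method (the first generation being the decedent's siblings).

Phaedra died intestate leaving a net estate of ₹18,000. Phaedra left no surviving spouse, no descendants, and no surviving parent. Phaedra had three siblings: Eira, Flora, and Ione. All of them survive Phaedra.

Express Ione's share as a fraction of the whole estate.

The entire ₹18,000 passes to the siblings and their issue.
That amount (₹18,000) is divided into 3 shares of ₹6,000: Eira, Flora, and Ione each take ₹6,000.

Ione receives 1/3 of the estate.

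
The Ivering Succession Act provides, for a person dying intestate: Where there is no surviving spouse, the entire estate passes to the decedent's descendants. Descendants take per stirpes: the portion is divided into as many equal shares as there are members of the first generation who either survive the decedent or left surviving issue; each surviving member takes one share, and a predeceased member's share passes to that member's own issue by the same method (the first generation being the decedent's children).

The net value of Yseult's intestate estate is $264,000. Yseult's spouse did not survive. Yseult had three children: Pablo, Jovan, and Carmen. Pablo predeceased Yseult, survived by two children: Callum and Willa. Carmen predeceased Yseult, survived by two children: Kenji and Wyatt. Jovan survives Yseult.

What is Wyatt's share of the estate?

The entire $264,000 passes to the descendants.
That amount ($264,000) is divided into 3 shares of $88,000: Jovan takes $88,000; Pablo's $88,000 share passes to Pablo's issue; Carmen's $88,000 share passes to Carmen's issue.
Pablo's share ($88,000) is divided into 2 shares of $44,000: Callum and Willa each take $44,000.
Carmen's share ($88,000) is divided into 2 shares of $44,000: Kenji and Wyatt each take $44,000.

Wyatt receives $44,000.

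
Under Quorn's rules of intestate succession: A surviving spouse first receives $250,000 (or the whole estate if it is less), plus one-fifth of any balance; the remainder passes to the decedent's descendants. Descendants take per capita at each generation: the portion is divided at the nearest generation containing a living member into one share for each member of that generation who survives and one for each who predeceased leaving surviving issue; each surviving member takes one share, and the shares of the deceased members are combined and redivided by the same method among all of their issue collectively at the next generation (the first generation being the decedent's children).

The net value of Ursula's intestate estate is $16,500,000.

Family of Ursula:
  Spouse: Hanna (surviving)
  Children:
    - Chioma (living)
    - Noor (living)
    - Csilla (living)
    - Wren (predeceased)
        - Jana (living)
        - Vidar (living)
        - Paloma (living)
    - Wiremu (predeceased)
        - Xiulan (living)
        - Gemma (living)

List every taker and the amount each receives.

Hanna first takes $250,000, leaving a balance of $16,250,000. Hanna then takes one-fifth of the balance ($3,250,000), for a total of $3,500,000. The remaining $13,000,000 passes to the descendants.
The descendants' portion ($13,000,000) is divided at the children's generation into 5 shares of $2,600,000. Chioma, Noor, and Csilla each take $2,600,000. The 2 shares of the deceased (Wren and Wiremu) are combined into a pool of $5,200,000.
That pool ($5,200,000) is divided at the grandchildren's generation equally among Jana, Vidar, Paloma, Xiulan, and Gemma: $1,040,000 each.

Hanna: $3,500,000; Chioma: $2,600,000; Noor: $2,600,000; Csilla: $2,600,000; Jana: $1,040,000; Vidar: $1,040,000; Paloma: $1,040,000; Xiulan: $1,040,000; Gemma: $1,040,000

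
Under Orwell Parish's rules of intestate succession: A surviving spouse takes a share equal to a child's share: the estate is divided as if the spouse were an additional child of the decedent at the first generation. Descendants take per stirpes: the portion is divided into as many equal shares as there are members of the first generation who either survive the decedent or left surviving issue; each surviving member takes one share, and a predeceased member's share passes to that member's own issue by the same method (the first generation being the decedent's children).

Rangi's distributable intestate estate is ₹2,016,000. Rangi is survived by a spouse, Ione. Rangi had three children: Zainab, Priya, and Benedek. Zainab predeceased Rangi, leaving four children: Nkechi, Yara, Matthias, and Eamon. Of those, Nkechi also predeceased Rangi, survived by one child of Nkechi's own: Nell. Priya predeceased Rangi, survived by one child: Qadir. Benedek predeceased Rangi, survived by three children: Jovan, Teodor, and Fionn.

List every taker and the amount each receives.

The spouse counts as an additional share at the children's level, so there are 4 primary shares of ₹504,000. Ione takes one such share (₹504,000).
The children's combined portion (₹1,512,000) is divided into 3 shares of ₹504,000: Zainab's ₹504,000 share passes to Zainab's issue; Priya's ₹504,000 share passes to Priya's issue; Benedek's ₹504,000 share passes to Benedek's issue.
Zainab's share (₹504,000) is divided into 4 shares of ₹126,000: Yara, Matthias, and Eamon each take ₹126,000; Nkechi's ₹126,000 share passes to Nkechi's issue.
Nkechi's share (₹126,000) passes entirely to Nell.
Priya's share (₹504,000) passes entirely to Qadir.
Benedek's share (₹504,000) is divided into 3 shares of ₹168,000: Jovan, Teodor, and Fionn each take ₹168,000.

Ione: ₹504,000; Nell: ₹126,000; Yara: ₹126,000; Matthias: ₹126,000; Eamon: ₹126,000; Qadir: ₹504,000; Jovan: ₹168,000; Teodor: ₹168,000; Fionn: ₹168,000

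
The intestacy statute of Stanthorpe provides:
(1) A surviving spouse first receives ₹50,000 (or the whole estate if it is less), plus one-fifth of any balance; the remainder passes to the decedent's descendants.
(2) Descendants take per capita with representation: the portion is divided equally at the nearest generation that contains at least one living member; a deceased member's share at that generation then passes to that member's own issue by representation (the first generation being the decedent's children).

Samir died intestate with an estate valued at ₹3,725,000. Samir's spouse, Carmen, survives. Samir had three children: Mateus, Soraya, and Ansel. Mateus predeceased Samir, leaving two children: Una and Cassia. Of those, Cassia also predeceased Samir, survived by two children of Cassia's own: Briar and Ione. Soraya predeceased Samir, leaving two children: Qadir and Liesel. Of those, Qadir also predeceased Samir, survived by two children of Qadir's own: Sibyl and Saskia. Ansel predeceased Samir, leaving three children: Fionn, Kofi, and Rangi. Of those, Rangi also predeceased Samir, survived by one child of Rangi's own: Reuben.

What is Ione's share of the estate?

Ione receives ₹210,000.

Carmen first takes ₹50,000, leaving a balance of ₹3,675,000. Carmen then takes one-fifth of the balance (₹735,000), for a total of ₹785,000. The remaining ₹2,940,000 passes to the descendants.
No child survives, so the initial division is made at the grandchildren's generation.
The descendants' portion (₹2,940,000) is divided into 7 shares of ₹420,000: Una, Liesel, Fionn, and Kofi each take ₹420,000; Cassia's ₹420,000 share passes to Cassia's issue; Qadir's ₹420,000 share passes to Qadir's issue; Rangi's ₹420,000 share passes to Rangi's issue.
Cassia's share (₹420,000) is divided into 2 shares of ₹210,000: Briar and Ione each take ₹210,000.
Qadir's share (₹420,000) is divided into 2 shares of ₹210,000: Sibyl and Saskia each take ₹210,000.
Rangi's share (₹420,000) passes entirely to Reuben.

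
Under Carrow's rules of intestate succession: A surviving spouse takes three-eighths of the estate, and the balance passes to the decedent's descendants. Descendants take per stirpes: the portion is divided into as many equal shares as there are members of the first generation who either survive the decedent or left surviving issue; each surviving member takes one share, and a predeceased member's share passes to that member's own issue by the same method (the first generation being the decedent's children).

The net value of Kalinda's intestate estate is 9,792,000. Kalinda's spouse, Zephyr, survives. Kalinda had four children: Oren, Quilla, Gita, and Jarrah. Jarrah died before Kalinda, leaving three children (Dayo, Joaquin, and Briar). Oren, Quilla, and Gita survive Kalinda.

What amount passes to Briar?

Briar receives 510,000.

Zephyr takes three-eighths of 9,792,000 = 3,672,000. The remaining 6,120,000 passes to the descendants.
The descendants' portion (6,120,000) is divided into 4 shares of 1,530,000: Oren, Quilla, and Gita each take 1,530,000; Jarrah's 1,530,000 share passes to Jarrah's issue.
Jarrah's share (1,530,000) is divided into 3 shares of 510,000: Dayo, Joaquin, and Briar each take 510,000.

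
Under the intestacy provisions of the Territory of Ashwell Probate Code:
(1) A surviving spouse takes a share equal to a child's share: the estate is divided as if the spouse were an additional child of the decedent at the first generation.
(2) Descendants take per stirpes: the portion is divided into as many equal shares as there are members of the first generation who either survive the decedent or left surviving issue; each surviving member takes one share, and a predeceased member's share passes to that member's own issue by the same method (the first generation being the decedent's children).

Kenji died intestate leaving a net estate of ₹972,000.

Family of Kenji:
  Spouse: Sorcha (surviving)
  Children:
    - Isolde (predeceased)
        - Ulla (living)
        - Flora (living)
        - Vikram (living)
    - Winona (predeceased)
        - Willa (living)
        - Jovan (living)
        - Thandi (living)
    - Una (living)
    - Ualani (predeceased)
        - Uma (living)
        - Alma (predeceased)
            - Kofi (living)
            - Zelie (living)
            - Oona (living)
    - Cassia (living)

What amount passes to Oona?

The spouse counts as an additional share at the children's level, so there are 6 primary shares of ₹162,000. Sorcha takes one such share (₹162,000).
The children's combined portion (₹810,000) is divided into 5 shares of ₹162,000: Una and Cassia each take ₹162,000; Isolde's ₹162,000 share passes to Isolde's issue; Winona's ₹162,000 share passes to Winona's issue; Ualani's ₹162,000 share passes to Ualani's issue.
Isolde's share (₹162,000) is divided into 3 shares of ₹54,000: Ulla, Flora, and Vikram each take ₹54,000.
Winona's share (₹162,000) is divided into 3 shares of ₹54,000: Willa, Jovan, and Thandi each take ₹54,000.
Ualani's share (₹162,000) is divided into 2 shares of ₹81,000: Uma takes ₹81,000; Alma's ₹81,000 share passes to Alma's issue.
Alma's share (₹81,000) is divided into 3 shares of ₹27,000: Kofi, Zelie, and Oona each take ₹27,000.

Oona receives ₹27,000.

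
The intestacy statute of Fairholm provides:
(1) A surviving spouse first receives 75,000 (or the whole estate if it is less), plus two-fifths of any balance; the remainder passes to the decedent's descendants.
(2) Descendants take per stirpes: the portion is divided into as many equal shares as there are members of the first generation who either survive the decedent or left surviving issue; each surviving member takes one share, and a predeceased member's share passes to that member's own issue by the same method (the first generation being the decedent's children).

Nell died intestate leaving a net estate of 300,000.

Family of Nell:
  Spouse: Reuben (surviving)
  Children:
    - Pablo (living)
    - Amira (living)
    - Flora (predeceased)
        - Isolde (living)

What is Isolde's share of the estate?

Reuben first takes 75,000, leaving a balance of 225,000. Reuben then takes two-fifths of the balance (90,000), for a total of 165,000. The remaining 135,000 passes to the descendants.
The descendants' portion (135,000) is divided into 3 shares of 45,000: Pablo and Amira each take 45,000; Flora's 45,000 share passes to Flora's issue.
Flora's share (45,000) passes entirely to Isolde.

Isolde receives 45,000.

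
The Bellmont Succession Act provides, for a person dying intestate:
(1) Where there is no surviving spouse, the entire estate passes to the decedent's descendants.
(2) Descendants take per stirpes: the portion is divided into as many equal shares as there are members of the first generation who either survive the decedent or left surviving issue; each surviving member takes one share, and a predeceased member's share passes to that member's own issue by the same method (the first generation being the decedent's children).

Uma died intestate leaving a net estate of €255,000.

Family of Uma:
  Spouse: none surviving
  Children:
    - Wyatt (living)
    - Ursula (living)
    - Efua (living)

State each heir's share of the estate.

Wyatt: €85,000; Ursula: €85,000; Efua: €85,000

The entire €255,000 passes to the descendants.
That amount (€255,000) is divided into 3 shares of €85,000: Wyatt, Ursula, and Efua each take €85,000.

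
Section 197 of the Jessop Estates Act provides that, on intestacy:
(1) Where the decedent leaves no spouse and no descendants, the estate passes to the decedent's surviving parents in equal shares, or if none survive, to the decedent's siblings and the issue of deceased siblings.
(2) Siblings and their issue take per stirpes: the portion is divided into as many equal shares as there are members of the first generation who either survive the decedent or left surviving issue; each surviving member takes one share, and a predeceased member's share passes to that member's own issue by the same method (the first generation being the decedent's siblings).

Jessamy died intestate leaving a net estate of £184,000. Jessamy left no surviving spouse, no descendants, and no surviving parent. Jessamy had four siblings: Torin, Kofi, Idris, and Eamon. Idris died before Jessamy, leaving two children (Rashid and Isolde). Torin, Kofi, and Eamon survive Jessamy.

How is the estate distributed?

The entire £184,000 passes to the siblings and their issue.
That amount (£184,000) is divided into 4 shares of £46,000: Torin, Kofi, and Eamon each take £46,000; Idris's £46,000 share passes to Idris's issue.
Idris's share (£46,000) is divided into 2 shares of £23,000: Rashid and Isolde each take £23,000.

Torin: £46,000; Kofi: £46,000; Rashid: £23,000; Isolde: £23,000; Eamon: £46,000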